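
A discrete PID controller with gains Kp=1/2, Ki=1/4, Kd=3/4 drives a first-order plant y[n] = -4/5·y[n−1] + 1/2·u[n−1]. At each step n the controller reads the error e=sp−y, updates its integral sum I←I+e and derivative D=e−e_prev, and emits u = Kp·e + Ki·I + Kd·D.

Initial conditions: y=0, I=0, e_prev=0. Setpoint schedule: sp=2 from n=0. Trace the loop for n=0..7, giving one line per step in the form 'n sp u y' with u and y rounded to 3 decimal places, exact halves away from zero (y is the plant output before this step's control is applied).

(exact arithmetic carried between steps; '≈' marks a value shown rounded to 6 d.p. or computed from one; I and e_prev carry over from the previous line; the table rounds u and y to 3 d.p., halves away from zero)
n=0: y=0, sp=2, e=sp−y=2; I=2, D=e−e_prev=2; u=1/2·2+1/4·2+3/4·2=3; next y=-4/5·0+1/2·3=1.5
n=1: y=1.5, sp=2, e=sp−y=0.5; I=2.5, D=e−e_prev=-1.5; u=1/2·0.5+1/4·2.5+3/4·(-1.5)=-0.25; next y=-4/5·1.5+1/2·(-0.25)=-1.325
n=2: y=-1.325, sp=2, e=sp−y=3.325; I=5.825, D=e−e_prev=2.825; u=1/2·3.325+1/4·5.825+3/4·2.825=5.2375; next y=-4/5·(-1.325)+1/2·5.2375=3.67875
n=3: y=3.67875, sp=2, e=sp−y=-1.67875; I=4.14625, D=e−e_prev=-5.00375; u=1/2·(-1.67875)+1/4·4.14625+3/4·(-5.00375)=-3.555625; next y=-4/5·3.67875+1/2·(-3.555625)≈-4.720813
n=4: y≈-4.720813, sp=2, e=sp−y≈6.720813; I≈10.867063, D=e−e_prev≈8.399563; u=1/2·6.720813+1/4·10.867063+3/4·8.399563≈12.376844; next y=-4/5·(-4.720813)+1/2·12.376844≈9.965072
n=5: y≈9.965072, sp=2, e=sp−y≈-7.965072; I≈2.901991, D=e−e_prev≈-14.685884; u=1/2·(-7.965072)+1/4·2.901991+3/4·(-14.685884)≈-14.271452; next y=-4/5·9.965072+1/2·(-14.271452)≈-15.107783
n=6: y≈-15.107783, sp=2, e=sp−y≈17.107783; I≈20.009774, D=e−e_prev≈25.072855; u=1/2·17.107783+1/4·20.009774+3/4·25.072855≈32.360976; next y=-4/5·(-15.107783)+1/2·32.360976≈28.266715
n=7: y≈28.266715, sp=2, e=sp−y≈-26.266715; I≈-6.256941, D=e−e_prev≈-43.374498; u=1/2·(-26.266715)+1/4·(-6.256941)+3/4·(-43.374498)≈-47.228466; next y=-4/5·28.266715+1/2·(-47.228466)≈-46.227605

0 2 3.000 0.000
1 2 -0.250 1.500
2 2 5.238 -1.325
3 2 -3.556 3.679
4 2 12.377 -4.721
5 2 -14.271 9.965
6 2 32.361 -15.108
7 2 -47.228 28.267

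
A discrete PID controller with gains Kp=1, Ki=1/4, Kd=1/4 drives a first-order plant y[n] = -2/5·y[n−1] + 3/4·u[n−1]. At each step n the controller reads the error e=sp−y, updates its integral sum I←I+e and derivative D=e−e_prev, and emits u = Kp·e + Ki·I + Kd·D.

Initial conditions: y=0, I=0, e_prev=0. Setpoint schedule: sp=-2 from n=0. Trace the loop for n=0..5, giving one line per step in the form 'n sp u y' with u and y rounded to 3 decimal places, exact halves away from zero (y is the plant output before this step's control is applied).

0 -2 -3.000 0.000
1 -2 0.375 -2.250
2 -2 -5.272 1.181
3 -2 3.202 -4.426
4 -2 -10.491 4.172
5 -2 10.679 -9.537

(exact arithmetic carried between steps; '≈' marks a value shown rounded to 6 d.p. or computed from one; I and e_prev carry over from the previous line; the table rounds u and y to 3 d.p., halves away from zero)
n=0: y=0, sp=-2, e=sp−y=-2; I=-2, D=e−e_prev=-2; u=1·(-2)+1/4·(-2)+1/4·(-2)=-3; next y=-2/5·0+3/4·(-3)=-2.25
n=1: y=-2.25, sp=-2, e=sp−y=0.25; I=-1.75, D=e−e_prev=2.25; u=1·0.25+1/4·(-1.75)+1/4·2.25=0.375; next y=-2/5·(-2.25)+3/4·0.375=1.18125
n=2: y=1.18125, sp=-2, e=sp−y=-3.18125; I=-4.93125, D=e−e_prev=-3.43125; u=1·(-3.18125)+1/4·(-4.93125)+1/4·(-3.43125)=-5.271875; next y=-2/5·1.18125+3/4·(-5.271875)≈-4.426406
n=3: y≈-4.426406, sp=-2, e=sp−y≈2.426406; I≈-2.504844, D=e−e_prev≈5.607656; u=1·2.426406+1/4·(-2.504844)+1/4·5.607656≈3.202109; next y=-2/5·(-4.426406)+3/4·3.202109≈4.172145
n=4: y≈4.172145, sp=-2, e=sp−y≈-6.172145; I≈-8.676988, D=e−e_prev≈-8.598551; u=1·(-6.172145)+1/4·(-8.676988)+1/4·(-8.598551)≈-10.491029; next y=-2/5·4.172145+3/4·(-10.491029)≈-9.537130
n=5: y≈-9.537130, sp=-2, e=sp−y≈7.537130; I≈-1.139858, D=e−e_prev≈13.709274; u=1·7.537130+1/4·(-1.139858)+1/4·13.709274≈10.679484; next y=-2/5·(-9.537130)+3/4·10.679484≈11.824465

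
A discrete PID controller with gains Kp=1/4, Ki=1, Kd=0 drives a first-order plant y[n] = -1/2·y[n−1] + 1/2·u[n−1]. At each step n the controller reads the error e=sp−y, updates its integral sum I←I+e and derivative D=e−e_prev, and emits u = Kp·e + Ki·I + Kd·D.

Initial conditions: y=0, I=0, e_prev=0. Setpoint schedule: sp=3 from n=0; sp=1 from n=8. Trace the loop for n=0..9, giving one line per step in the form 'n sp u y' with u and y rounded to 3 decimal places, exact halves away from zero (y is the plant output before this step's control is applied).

0 3 3.750 0.000
1 3 4.406 1.875
2 3 6.293 1.266
3 3 6.467 2.514
4 3 7.625 1.977
5 3 7.589 2.824
6 3 8.317 2.383
7 3 8.204 2.967
8 1 6.173 2.618
9 1 5.606 1.777

(exact arithmetic carried between steps; '≈' marks a value shown rounded to 6 d.p. or computed from one; I and e_prev carry over from the previous line; the table rounds u and y to 3 d.p., halves away from zero)
n=0: y=0, sp=3, e=sp−y=3; I=3, D=e−e_prev=3; u=1/4·3+1·3+0·3=3.75; next y=-1/2·0+1/2·3.75=1.875
n=1: y=1.875, sp=3, e=sp−y=1.125; I=4.125, D=e−e_prev=-1.875; u=1/4·1.125+1·4.125+0·(-1.875)=4.40625; next y=-1/2·1.875+1/2·4.40625=1.265625
n=2: y=1.265625, sp=3, e=sp−y=1.734375; I=5.859375, D=e−e_prev=0.609375; u=1/4·1.734375+1·5.859375+0·0.609375≈6.292969; next y=-1/2·1.265625+1/2·6.292969≈2.513672
n=3: y≈2.513672, sp=3, e=sp−y≈0.486328; I≈6.345703, D=e−e_prev≈-1.248047; u=1/4·0.486328+1·6.345703+0·(-1.248047)≈6.467285; next y=-1/2·2.513672+1/2·6.467285≈1.976807
n=4: y≈1.976807, sp=3, e=sp−y≈1.023193; I≈7.368896, D=e−e_prev≈0.536865; u=1/4·1.023193+1·7.368896+0·0.536865≈7.624695; next y=-1/2·1.976807+1/2·7.624695≈2.823944
n=5: y≈2.823944, sp=3, e=sp−y≈0.176056; I≈7.544952, D=e−e_prev≈-0.847137; u=1/4·0.176056+1·7.544952+0·(-0.847137)≈7.588966; next y=-1/2·2.823944+1/2·7.588966≈2.382511
n=6: y≈2.382511, sp=3, e=sp−y≈0.617489; I≈8.162441, D=e−e_prev≈0.441433; u=1/4·0.617489+1·8.162441+0·0.441433≈8.316813; next y=-1/2·2.382511+1/2·8.316813≈2.967151
n=7: y≈2.967151, sp=3, e=sp−y≈0.032849; I≈8.195290, D=e−e_prev≈-0.584640; u=1/4·0.032849+1·8.195290+0·(-0.584640)≈8.203502; next y=-1/2·2.967151+1/2·8.203502≈2.618176
n=8: y≈2.618176, sp=1, e=sp−y≈-1.618176; I≈6.577115, D=e−e_prev≈-1.651024; u=1/4·(-1.618176)+1·6.577115+0·(-1.651024)≈6.172571; next y=-1/2·2.618176+1/2·6.172571≈1.777198
n=9: y≈1.777198, sp=1, e=sp−y≈-0.777198; I≈5.799917, D=e−e_prev≈0.840978; u=1/4·(-0.777198)+1·5.799917+0·0.840978≈5.605618; next y=-1/2·1.777198+1/2·5.605618≈1.914210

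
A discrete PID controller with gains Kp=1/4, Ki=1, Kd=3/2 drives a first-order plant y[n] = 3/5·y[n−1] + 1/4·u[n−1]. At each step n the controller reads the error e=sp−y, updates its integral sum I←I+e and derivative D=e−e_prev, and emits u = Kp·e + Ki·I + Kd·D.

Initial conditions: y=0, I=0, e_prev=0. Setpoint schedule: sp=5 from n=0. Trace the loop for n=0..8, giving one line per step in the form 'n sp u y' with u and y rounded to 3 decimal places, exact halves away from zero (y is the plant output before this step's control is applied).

0 5 13.750 0.000
1 5 1.797 3.438
2 5 11.062 2.512
3 5 7.319 4.272
4 5 10.356 4.393
5 5 8.857 5.225
6 5 9.538 5.349
7 5 8.702 5.594
8 5 8.646 5.532

(exact arithmetic carried between steps; '≈' marks a value shown rounded to 6 d.p. or computed from one; I and e_prev carry over from the previous line; the table rounds u and y to 3 d.p., halves away from zero)
n=0: y=0, sp=5, e=sp−y=5; I=5, D=e−e_prev=5; u=1/4·5+1·5+3/2·5=13.75; next y=3/5·0+1/4·13.75=3.4375
n=1: y=3.4375, sp=5, e=sp−y=1.5625; I=6.5625, D=e−e_prev=-3.4375; u=1/4·1.5625+1·6.5625+3/2·(-3.4375)=1.796875; next y=3/5·3.4375+1/4·1.796875≈2.511719
n=2: y≈2.511719, sp=5, e=sp−y≈2.488281; I≈9.050781, D=e−e_prev≈0.925781; u=1/4·2.488281+1·9.050781+3/2·0.925781≈11.061523; next y=3/5·2.511719+1/4·11.061523≈4.272412
n=3: y≈4.272412, sp=5, e=sp−y≈0.727588; I≈9.778369, D=e−e_prev≈-1.760693; u=1/4·0.727588+1·9.778369+3/2·(-1.760693)≈7.319226; next y=3/5·4.272412+1/4·7.319226≈4.393254
n=4: y≈4.393254, sp=5, e=sp−y≈0.606746; I≈10.385115, D=e−e_prev≈-0.120842; u=1/4·0.606746+1·10.385115+3/2·(-0.120842)≈10.355539; next y=3/5·4.393254+1/4·10.355539≈5.224837
n=5: y≈5.224837, sp=5, e=sp−y≈-0.224837; I≈10.160278, D=e−e_prev≈-0.831583; u=1/4·(-0.224837)+1·10.160278+3/2·(-0.831583)≈8.856694; next y=3/5·5.224837+1/4·8.856694≈5.349076
n=6: y≈5.349076, sp=5, e=sp−y≈-0.349076; I≈9.811202, D=e−e_prev≈-0.124239; u=1/4·(-0.349076)+1·9.811202+3/2·(-0.124239)≈9.537576; next y=3/5·5.349076+1/4·9.537576≈5.593839
n=7: y≈5.593839, sp=5, e=sp−y≈-0.593839; I≈9.217363, D=e−e_prev≈-0.244764; u=1/4·(-0.593839)+1·9.217363+3/2·(-0.244764)≈8.701758; next y=3/5·5.593839+1/4·8.701758≈5.531743
n=8: y≈5.531743, sp=5, e=sp−y≈-0.531743; I≈8.685620, D=e−e_prev≈0.062096; u=1/4·(-0.531743)+1·8.685620+3/2·0.062096≈8.645829; next y=3/5·5.531743+1/4·8.645829≈5.480503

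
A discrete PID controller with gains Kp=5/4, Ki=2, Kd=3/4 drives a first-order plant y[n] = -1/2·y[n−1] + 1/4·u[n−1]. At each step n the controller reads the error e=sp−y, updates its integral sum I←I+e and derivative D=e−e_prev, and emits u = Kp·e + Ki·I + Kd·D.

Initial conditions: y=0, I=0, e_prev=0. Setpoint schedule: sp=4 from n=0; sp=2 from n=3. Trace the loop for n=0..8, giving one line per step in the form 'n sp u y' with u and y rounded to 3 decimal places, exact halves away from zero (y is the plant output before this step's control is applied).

(exact arithmetic carried between steps; '≈' marks a value shown rounded to 6 d.p. or computed from one; I and e_prev carry over from the previous line; the table rounds u and y to 3 d.p., halves away from zero)
n=0: y=0, sp=4, e=sp−y=4; I=4, D=e−e_prev=4; u=5/4·4+2·4+3/4·4=16; next y=-1/2·0+1/4·16=4
n=1: y=4, sp=4, e=sp−y=0; I=4, D=e−e_prev=-4; u=5/4·0+2·4+3/4·(-4)=5; next y=-1/2·4+1/4·5=-0.75
n=2: y=-0.75, sp=4, e=sp−y=4.75; I=8.75, D=e−e_prev=4.75; u=5/4·4.75+2·8.75+3/4·4.75=27; next y=-1/2·(-0.75)+1/4·27=7.125
n=3: y=7.125, sp=2, e=sp−y=-5.125; I=3.625, D=e−e_prev=-9.875; u=5/4·(-5.125)+2·3.625+3/4·(-9.875)=-6.5625; next y=-1/2·7.125+1/4·(-6.5625)=-5.203125
n=4: y=-5.203125, sp=2, e=sp−y=7.203125; I=10.828125, D=e−e_prev=12.328125; u=5/4·7.203125+2·10.828125+3/4·12.328125=39.90625; next y=-1/2·(-5.203125)+1/4·39.90625=12.578125
n=5: y=12.578125, sp=2, e=sp−y=-10.578125; I=0.25, D=e−e_prev=-17.78125; u=5/4·(-10.578125)+2·0.25+3/4·(-17.78125)≈-26.058594; next y=-1/2·12.578125+1/4·(-26.058594)≈-12.803711
n=6: y≈-12.803711, sp=2, e=sp−y≈14.803711; I≈15.053711, D=e−e_prev≈25.381836; u=5/4·14.803711+2·15.053711+3/4·25.381836≈67.648438; next y=-1/2·(-12.803711)+1/4·67.648438≈23.313965
n=7: y≈23.313965, sp=2, e=sp−y≈-21.313965; I≈-6.260254, D=e−e_prev≈-36.117676; u=5/4·(-21.313965)+2·(-6.260254)+3/4·(-36.117676)≈-66.251221; next y=-1/2·23.313965+1/4·(-66.251221)≈-28.219788
n=8: y≈-28.219788, sp=2, e=sp−y≈30.219788; I≈23.959534, D=e−e_prev≈51.533752; u=5/4·30.219788+2·23.959534+3/4·51.533752≈124.344116; next y=-1/2·(-28.219788)+1/4·124.344116≈45.195923

0 4 16.000 0.000
1 4 5.000 4.000
2 4 27.000 -0.750
3 2 -6.563 7.125
4 2 39.906 -5.203
5 2 -26.059 12.578
6 2 67.648 -12.804
7 2 -66.251 23.314
8 2 124.344 -28.220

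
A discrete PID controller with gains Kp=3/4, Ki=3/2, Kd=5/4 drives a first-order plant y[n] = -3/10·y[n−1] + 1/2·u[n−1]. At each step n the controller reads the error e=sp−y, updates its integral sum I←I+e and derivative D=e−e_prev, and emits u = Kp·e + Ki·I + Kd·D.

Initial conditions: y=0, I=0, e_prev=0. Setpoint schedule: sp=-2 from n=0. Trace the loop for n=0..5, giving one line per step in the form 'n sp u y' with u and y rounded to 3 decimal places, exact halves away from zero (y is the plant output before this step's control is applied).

0 -2 -7.000 0.000
1 -2 4.750 -3.500
2 -2 -21.613 3.425
3 -2 32.312 -11.834
4 -2 -82.400 19.706
5 -2 158.328 -47.112

(exact arithmetic carried between steps; '≈' marks a value shown rounded to 6 d.p. or computed from one; I and e_prev carry over from the previous line; the table rounds u and y to 3 d.p., halves away from zero)
n=0: y=0, sp=-2, e=sp−y=-2; I=-2, D=e−e_prev=-2; u=3/4·(-2)+3/2·(-2)+5/4·(-2)=-7; next y=-3/10·0+1/2·(-7)=-3.5
n=1: y=-3.5, sp=-2, e=sp−y=1.5; I=-0.5, D=e−e_prev=3.5; u=3/4·1.5+3/2·(-0.5)+5/4·3.5=4.75; next y=-3/10·(-3.5)+1/2·4.75=3.425
n=2: y=3.425, sp=-2, e=sp−y=-5.425; I=-5.925, D=e−e_prev=-6.925; u=3/4·(-5.425)+3/2·(-5.925)+5/4·(-6.925)=-21.6125; next y=-3/10·3.425+1/2·(-21.6125)=-11.83375
n=3: y=-11.83375, sp=-2, e=sp−y=9.83375; I=3.90875, D=e−e_prev=15.25875; u=3/4·9.83375+3/2·3.90875+5/4·15.25875=32.311875; next y=-3/10·(-11.83375)+1/2·32.311875≈19.706063
n=4: y≈19.706063, sp=-2, e=sp−y≈-21.706063; I≈-17.797313, D=e−e_prev≈-31.539813; u=3/4·(-21.706063)+3/2·(-17.797313)+5/4·(-31.539813)≈-82.400281; next y=-3/10·19.706063+1/2·(-82.400281)≈-47.111959
n=5: y≈-47.111959, sp=-2, e=sp−y≈45.111959; I≈27.314647, D=e−e_prev≈66.818022; u=3/4·45.111959+3/2·27.314647+5/4·66.818022≈158.328467; next y=-3/10·(-47.111959)+1/2·158.328467≈93.297821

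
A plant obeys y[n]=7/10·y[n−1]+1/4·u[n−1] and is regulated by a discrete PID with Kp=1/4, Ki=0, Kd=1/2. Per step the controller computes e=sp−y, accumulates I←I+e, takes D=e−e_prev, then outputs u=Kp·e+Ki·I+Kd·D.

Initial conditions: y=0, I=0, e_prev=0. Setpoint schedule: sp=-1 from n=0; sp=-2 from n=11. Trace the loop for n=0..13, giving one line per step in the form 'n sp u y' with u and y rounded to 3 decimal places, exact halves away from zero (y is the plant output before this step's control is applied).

0 -1 -0.750 0.000
1 -1 -0.109 -0.188
2 -1 -0.225 -0.159
3 -1 -0.204 -0.167
4 -1 -0.208 -0.168
5 -1 -0.207 -0.170
6 -1 -0.207 -0.170
7 -1 -0.207 -0.171
8 -1 -0.207 -0.171
9 -1 -0.207 -0.172
10 -1 -0.207 -0.172
11 -2 -0.957 -0.172
12 -2 -0.316 -0.360
13 -2 -0.432 -0.331

(exact arithmetic carried between steps; '≈' marks a value shown rounded to 6 d.p. or computed from one; I and e_prev carry over from the previous line; the table rounds u and y to 3 d.p., halves away from zero)
n=0: y=0, sp=-1, e=sp−y=-1; I=-1, D=e−e_prev=-1; u=1/4·(-1)+0·(-1)+1/2·(-1)=-0.75; next y=7/10·0+1/4·(-0.75)=-0.1875
n=1: y=-0.1875, sp=-1, e=sp−y=-0.8125; I=-1.8125, D=e−e_prev=0.1875; u=1/4·(-0.8125)+0·(-1.8125)+1/2·0.1875=-0.109375; next y=7/10·(-0.1875)+1/4·(-0.109375)≈-0.158594
n=2: y≈-0.158594, sp=-1, e=sp−y≈-0.841406; I≈-2.653906, D=e−e_prev≈-0.028906; u=1/4·(-0.841406)+0·(-2.653906)+1/2·(-0.028906)≈-0.224805; next y=7/10·(-0.158594)+1/4·(-0.224805)≈-0.167217
n=3: y≈-0.167217, sp=-1, e=sp−y≈-0.832783; I≈-3.486689, D=e−e_prev≈0.008623; u=1/4·(-0.832783)+0·(-3.486689)+1/2·0.008623≈-0.203884; next y=7/10·(-0.167217)+1/4·(-0.203884)≈-0.168023
n=4: y≈-0.168023, sp=-1, e=sp−y≈-0.831977; I≈-4.318667, D=e−e_prev≈0.000806; u=1/4·(-0.831977)+0·(-4.318667)+1/2·0.000806≈-0.207591; next y=7/10·(-0.168023)+1/4·(-0.207591)≈-0.169514
n=5: y≈-0.169514, sp=-1, e=sp−y≈-0.830486; I≈-5.149153, D=e−e_prev≈0.001491; u=1/4·(-0.830486)+0·(-5.149153)+1/2·0.001491≈-0.206876; next y=7/10·(-0.169514)+1/4·(-0.206876)≈-0.170379
n=6: y≈-0.170379, sp=-1, e=sp−y≈-0.829621; I≈-5.978774, D=e−e_prev≈0.000865; u=1/4·(-0.829621)+0·(-5.978774)+1/2·0.000865≈-0.206973; next y=7/10·(-0.170379)+1/4·(-0.206973)≈-0.171008
n=7: y≈-0.171008, sp=-1, e=sp−y≈-0.828992; I≈-6.807766, D=e−e_prev≈0.000630; u=1/4·(-0.828992)+0·(-6.807766)+1/2·0.000630≈-0.206933; next y=7/10·(-0.171008)+1/4·(-0.206933)≈-0.171439
n=8: y≈-0.171439, sp=-1, e=sp−y≈-0.828561; I≈-7.636327, D=e−e_prev≈0.000431; u=1/4·(-0.828561)+0·(-7.636327)+1/2·0.000431≈-0.206925; next y=7/10·(-0.171439)+1/4·(-0.206925)≈-0.171739
n=9: y≈-0.171739, sp=-1, e=sp−y≈-0.828261; I≈-8.464588, D=e−e_prev≈0.000299; u=1/4·(-0.828261)+0·(-8.464588)+1/2·0.000299≈-0.206916; next y=7/10·(-0.171739)+1/4·(-0.206916)≈-0.171946
n=10: y≈-0.171946, sp=-1, e=sp−y≈-0.828054; I≈-9.292642, D=e−e_prev≈0.000207; u=1/4·(-0.828054)+0·(-9.292642)+1/2·0.000207≈-0.206910; next y=7/10·(-0.171946)+1/4·(-0.206910)≈-0.172090
n=11: y≈-0.172090, sp=-2, e=sp−y≈-1.827910; I≈-11.120553, D=e−e_prev≈-0.999856; u=1/4·(-1.827910)+0·(-11.120553)+1/2·(-0.999856)≈-0.956906; next y=7/10·(-0.172090)+1/4·(-0.956906)≈-0.359689
n=12: y≈-0.359689, sp=-2, e=sp−y≈-1.640311; I≈-12.760864, D=e−e_prev≈0.187600; u=1/4·(-1.640311)+0·(-12.760864)+1/2·0.187600≈-0.316278; next y=7/10·(-0.359689)+1/4·(-0.316278)≈-0.330852
n=13: y≈-0.330852, sp=-2, e=sp−y≈-1.669148; I≈-14.430012, D=e−e_prev≈-0.028837; u=1/4·(-1.669148)+0·(-14.430012)+1/2·(-0.028837)≈-0.431706; next y=7/10·(-0.330852)+1/4·(-0.431706)≈-0.339523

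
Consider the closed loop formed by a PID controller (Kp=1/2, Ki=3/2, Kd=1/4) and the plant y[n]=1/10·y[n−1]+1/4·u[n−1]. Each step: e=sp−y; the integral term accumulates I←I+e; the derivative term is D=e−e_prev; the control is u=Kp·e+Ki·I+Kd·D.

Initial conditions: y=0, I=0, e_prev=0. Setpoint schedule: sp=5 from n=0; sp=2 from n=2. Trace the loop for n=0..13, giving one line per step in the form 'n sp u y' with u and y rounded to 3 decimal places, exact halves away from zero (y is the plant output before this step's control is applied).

0 5 11.250 0.000
1 5 11.172 2.813
2 2 7.817 3.074
3 2 8.849 2.262
4 2 7.856 2.439
5 2 7.761 2.208
6 2 7.497 2.161
7 2 7.403 2.090
8 2 7.319 2.060
9 2 7.276 2.036
10 2 7.246 2.022
11 2 7.229 2.014
12 2 7.217 2.008
13 2 7.211 2.005

(exact arithmetic carried between steps; '≈' marks a value shown rounded to 6 d.p. or computed from one; I and e_prev carry over from the previous line; the table rounds u and y to 3 d.p., halves away from zero)
n=0: y=0, sp=5, e=sp−y=5; I=5, D=e−e_prev=5; u=1/2·5+3/2·5+1/4·5=11.25; next y=1/10·0+1/4·11.25=2.8125
n=1: y=2.8125, sp=5, e=sp−y=2.1875; I=7.1875, D=e−e_prev=-2.8125; u=1/2·2.1875+3/2·7.1875+1/4·(-2.8125)=11.171875; next y=1/10·2.8125+1/4·11.171875≈3.074219
n=2: y≈3.074219, sp=2, e=sp−y≈-1.074219; I≈6.113281, D=e−e_prev≈-3.261719; u=1/2·(-1.074219)+3/2·6.113281+1/4·(-3.261719)≈7.817383; next y=1/10·3.074219+1/4·7.817383≈2.261768
n=3: y≈2.261768, sp=2, e=sp−y≈-0.261768; I≈5.851514, D=e−e_prev≈0.812451; u=1/2·(-0.261768)+3/2·5.851514+1/4·0.812451≈8.849500; next y=1/10·2.261768+1/4·8.849500≈2.438552
n=4: y≈2.438552, sp=2, e=sp−y≈-0.438552; I≈5.412962, D=e−e_prev≈-0.176784; u=1/2·(-0.438552)+3/2·5.412962+1/4·(-0.176784)≈7.855971; next y=1/10·2.438552+1/4·7.855971≈2.207848
n=5: y≈2.207848, sp=2, e=sp−y≈-0.207848; I≈5.205114, D=e−e_prev≈0.230704; u=1/2·(-0.207848)+3/2·5.205114+1/4·0.230704≈7.761423; next y=1/10·2.207848+1/4·7.761423≈2.161141
n=6: y≈2.161141, sp=2, e=sp−y≈-0.161141; I≈5.043974, D=e−e_prev≈0.046707; u=1/2·(-0.161141)+3/2·5.043974+1/4·0.046707≈7.497067; next y=1/10·2.161141+1/4·7.497067≈2.090381
n=7: y≈2.090381, sp=2, e=sp−y≈-0.090381; I≈4.953593, D=e−e_prev≈0.070760; u=1/2·(-0.090381)+3/2·4.953593+1/4·0.070760≈7.402889; next y=1/10·2.090381+1/4·7.402889≈2.059760
n=8: y≈2.059760, sp=2, e=sp−y≈-0.059760; I≈4.893832, D=e−e_prev≈0.030621; u=1/2·(-0.059760)+3/2·4.893832+1/4·0.030621≈7.318524; next y=1/10·2.059760+1/4·7.318524≈2.035607
n=9: y≈2.035607, sp=2, e=sp−y≈-0.035607; I≈4.858226, D=e−e_prev≈0.024153; u=1/2·(-0.035607)+3/2·4.858226+1/4·0.024153≈7.275573; next y=1/10·2.035607+1/4·7.275573≈2.022454
n=10: y≈2.022454, sp=2, e=sp−y≈-0.022454; I≈4.835772, D=e−e_prev≈0.013153; u=1/2·(-0.022454)+3/2·4.835772+1/4·0.013153≈7.245719; next y=1/10·2.022454+1/4·7.245719≈2.013675
n=11: y≈2.013675, sp=2, e=sp−y≈-0.013675; I≈4.822097, D=e−e_prev≈0.008779; u=1/2·(-0.013675)+3/2·4.822097+1/4·0.008779≈7.228502; next y=1/10·2.013675+1/4·7.228502≈2.008493
n=12: y≈2.008493, sp=2, e=sp−y≈-0.008493; I≈4.813604, D=e−e_prev≈0.005182; u=1/2·(-0.008493)+3/2·4.813604+1/4·0.005182≈7.217454; next y=1/10·2.008493+1/4·7.217454≈2.005213
n=13: y≈2.005213, sp=2, e=sp−y≈-0.005213; I≈4.808391, D=e−e_prev≈0.003280; u=1/2·(-0.005213)+3/2·4.808391+1/4·0.003280≈7.210800; next y=1/10·2.005213+1/4·7.210800≈2.003221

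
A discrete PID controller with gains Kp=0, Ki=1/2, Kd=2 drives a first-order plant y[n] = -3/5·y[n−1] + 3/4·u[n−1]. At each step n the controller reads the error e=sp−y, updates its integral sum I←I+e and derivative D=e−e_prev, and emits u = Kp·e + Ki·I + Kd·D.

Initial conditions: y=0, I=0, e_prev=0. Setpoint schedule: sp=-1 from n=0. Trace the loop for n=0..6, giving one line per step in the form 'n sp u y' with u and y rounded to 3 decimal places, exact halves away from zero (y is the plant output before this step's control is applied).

(exact arithmetic carried between steps; '≈' marks a value shown rounded to 6 d.p. or computed from one; I and e_prev carry over from the previous line; the table rounds u and y to 3 d.p., halves away from zero)
n=0: y=0, sp=-1, e=sp−y=-1; I=-1, D=e−e_prev=-1; u=0·(-1)+1/2·(-1)+2·(-1)=-2.5; next y=-3/5·0+3/4·(-2.5)=-1.875
n=1: y=-1.875, sp=-1, e=sp−y=0.875; I=-0.125, D=e−e_prev=1.875; u=0·0.875+1/2·(-0.125)+2·1.875=3.6875; next y=-3/5·(-1.875)+3/4·3.6875=3.890625
n=2: y=3.890625, sp=-1, e=sp−y=-4.890625; I=-5.015625, D=e−e_prev=-5.765625; u=0·(-4.890625)+1/2·(-5.015625)+2·(-5.765625)≈-14.039063; next y=-3/5·3.890625+3/4·(-14.039063)≈-12.863672
n=3: y≈-12.863672, sp=-1, e=sp−y≈11.863672; I≈6.848047, D=e−e_prev≈16.754297; u=0·11.863672+1/2·6.848047+2·16.754297≈36.932617; next y=-3/5·(-12.863672)+3/4·36.932617≈35.417666
n=4: y≈35.417666, sp=-1, e=sp−y≈-36.417666; I≈-29.569619, D=e−e_prev≈-48.281338; u=0·(-36.417666)+1/2·(-29.569619)+2·(-48.281338)≈-111.347485; next y=-3/5·35.417666+3/4·(-111.347485)≈-104.761214
n=5: y≈-104.761214, sp=-1, e=sp−y≈103.761214; I≈74.191594, D=e−e_prev≈140.178880; u=0·103.761214+1/2·74.191594+2·140.178880≈317.453557; next y=-3/5·(-104.761214)+3/4·317.453557≈300.946896
n=6: y≈300.946896, sp=-1, e=sp−y≈-301.946896; I≈-227.755301, D=e−e_prev≈-405.708109; u=0·(-301.946896)+1/2·(-227.755301)+2·(-405.708109)≈-925.293869; next y=-3/5·300.946896+3/4·(-925.293869)≈-874.538539

0 -1 -2.500 0.000
1 -1 3.688 -1.875
2 -1 -14.039 3.891
3 -1 36.933 -12.864
4 -1 -111.347 35.418
5 -1 317.454 -104.761
6 -1 -925.294 300.947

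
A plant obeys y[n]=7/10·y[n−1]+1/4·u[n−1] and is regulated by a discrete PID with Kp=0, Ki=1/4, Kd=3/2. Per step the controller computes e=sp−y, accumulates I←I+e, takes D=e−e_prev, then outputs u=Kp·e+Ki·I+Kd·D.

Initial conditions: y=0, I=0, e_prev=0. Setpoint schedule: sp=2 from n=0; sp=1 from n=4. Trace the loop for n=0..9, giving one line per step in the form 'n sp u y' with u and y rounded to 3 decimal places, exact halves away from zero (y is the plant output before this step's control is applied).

0 2 3.500 0.000
1 2 -0.531 0.875
2 2 1.754 0.480
3 2 1.026 0.774
4 1 -0.018 0.798
5 1 1.996 0.554
6 1 1.159 0.887
7 1 1.645 0.911
8 1 1.461 1.049
9 1 1.567 1.099

(exact arithmetic carried between steps; '≈' marks a value shown rounded to 6 d.p. or computed from one; I and e_prev carry over from the previous line; the table rounds u and y to 3 d.p., halves away from zero)
n=0: y=0, sp=2, e=sp−y=2; I=2, D=e−e_prev=2; u=0·2+1/4·2+3/2·2=3.5; next y=7/10·0+1/4·3.5=0.875
n=1: y=0.875, sp=2, e=sp−y=1.125; I=3.125, D=e−e_prev=-0.875; u=0·1.125+1/4·3.125+3/2·(-0.875)=-0.53125; next y=7/10·0.875+1/4·(-0.53125)≈0.479688
n=2: y≈0.479688, sp=2, e=sp−y≈1.520313; I≈4.645313, D=e−e_prev≈0.395313; u=0·1.520313+1/4·4.645313+3/2·0.395313≈1.754297; next y=7/10·0.479688+1/4·1.754297≈0.774355
n=3: y≈0.774355, sp=2, e=sp−y≈1.225645; I≈5.870957, D=e−e_prev≈-0.294668; u=0·1.225645+1/4·5.870957+3/2·(-0.294668)≈1.025737; next y=7/10·0.774355+1/4·1.025737≈0.798483
n=4: y≈0.798483, sp=1, e=sp−y≈0.201517; I≈6.072474, D=e−e_prev≈-1.024128; u=0·0.201517+1/4·6.072474+3/2·(-1.024128)≈-0.018073; next y=7/10·0.798483+1/4·(-0.018073)≈0.554420
n=5: y≈0.554420, sp=1, e=sp−y≈0.445580; I≈6.518054, D=e−e_prev≈0.244063; u=0·0.445580+1/4·6.518054+3/2·0.244063≈1.995608; next y=7/10·0.554420+1/4·1.995608≈0.886996
n=6: y≈0.886996, sp=1, e=sp−y≈0.113004; I≈6.631058, D=e−e_prev≈-0.332576; u=0·0.113004+1/4·6.631058+3/2·(-0.332576)≈1.158900; next y=7/10·0.886996+1/4·1.158900≈0.910622
n=7: y≈0.910622, sp=1, e=sp−y≈0.089378; I≈6.720436, D=e−e_prev≈-0.023626; u=0·0.089378+1/4·6.720436+3/2·(-0.023626)≈1.644669; next y=7/10·0.910622+1/4·1.644669≈1.048603
n=8: y≈1.048603, sp=1, e=sp−y≈-0.048603; I≈6.671833, D=e−e_prev≈-0.137981; u=0·(-0.048603)+1/4·6.671833+3/2·(-0.137981)≈1.460987; next y=7/10·1.048603+1/4·1.460987≈1.099269
n=9: y≈1.099269, sp=1, e=sp−y≈-0.099269; I≈6.572564, D=e−e_prev≈-0.050666; u=0·(-0.099269)+1/4·6.572564+3/2·(-0.050666)≈1.567142; next y=7/10·1.099269+1/4·1.567142≈1.161274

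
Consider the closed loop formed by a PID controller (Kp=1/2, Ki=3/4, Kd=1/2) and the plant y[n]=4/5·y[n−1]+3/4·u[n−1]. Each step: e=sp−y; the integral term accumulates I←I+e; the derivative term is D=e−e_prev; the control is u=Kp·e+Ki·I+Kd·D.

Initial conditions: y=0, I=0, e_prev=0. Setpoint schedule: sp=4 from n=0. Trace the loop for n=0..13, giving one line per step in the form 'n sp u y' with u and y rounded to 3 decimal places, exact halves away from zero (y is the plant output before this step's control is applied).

(exact arithmetic carried between steps; '≈' marks a value shown rounded to 6 d.p. or computed from one; I and e_prev carry over from the previous line; the table rounds u and y to 3 d.p., halves away from zero)
n=0: y=0, sp=4, e=sp−y=4; I=4, D=e−e_prev=4; u=1/2·4+3/4·4+1/2·4=7; next y=4/5·0+3/4·7=5.25
n=1: y=5.25, sp=4, e=sp−y=-1.25; I=2.75, D=e−e_prev=-5.25; u=1/2·(-1.25)+3/4·2.75+1/2·(-5.25)=-1.1875; next y=4/5·5.25+3/4·(-1.1875)=3.309375
n=2: y=3.309375, sp=4, e=sp−y=0.690625; I=3.440625, D=e−e_prev=1.940625; u=1/2·0.690625+3/4·3.440625+1/2·1.940625≈3.896094; next y=4/5·3.309375+3/4·3.896094≈5.569570
n=3: y≈5.569570, sp=4, e=sp−y≈-1.569570; I≈1.871055, D=e−e_prev≈-2.260195; u=1/2·(-1.569570)+3/4·1.871055+1/2·(-2.260195)≈-0.511592; next y=4/5·5.569570+3/4·(-0.511592)≈4.071962
n=4: y≈4.071962, sp=4, e=sp−y≈-0.071962; I≈1.799092, D=e−e_prev≈1.497608; u=1/2·(-0.071962)+3/4·1.799092+1/2·1.497608≈2.062142; next y=4/5·4.071962+3/4·2.062142≈4.804176
n=5: y≈4.804176, sp=4, e=sp−y≈-0.804176; I≈0.994916, D=e−e_prev≈-0.732214; u=1/2·(-0.804176)+3/4·0.994916+1/2·(-0.732214)≈-0.022008; next y=4/5·4.804176+3/4·(-0.022008)≈3.826835
n=6: y≈3.826835, sp=4, e=sp−y≈0.173165; I≈1.168081, D=e−e_prev≈0.977341; u=1/2·0.173165+3/4·1.168081+1/2·0.977341≈1.451314; next y=4/5·3.826835+3/4·1.451314≈4.149953
n=7: y≈4.149953, sp=4, e=sp−y≈-0.149953; I≈1.018128, D=e−e_prev≈-0.323119; u=1/2·(-0.149953)+3/4·1.018128+1/2·(-0.323119)≈0.527060; next y=4/5·4.149953+3/4·0.527060≈3.715258
n=8: y≈3.715258, sp=4, e=sp−y≈0.284742; I≈1.302870, D=e−e_prev≈0.434696; u=1/2·0.284742+3/4·1.302870+1/2·0.434696≈1.336872; next y=4/5·3.715258+3/4·1.336872≈3.974860
n=9: y≈3.974860, sp=4, e=sp−y≈0.025140; I≈1.328010, D=e−e_prev≈-0.259602; u=1/2·0.025140+3/4·1.328010+1/2·(-0.259602)≈0.878777; next y=4/5·3.974860+3/4·0.878777≈3.838970
n=10: y≈3.838970, sp=4, e=sp−y≈0.161030; I≈1.489040, D=e−e_prev≈0.135890; u=1/2·0.161030+3/4·1.489040+1/2·0.135890≈1.265240; next y=4/5·3.838970+3/4·1.265240≈4.020106
n=11: y≈4.020106, sp=4, e=sp−y≈-0.020106; I≈1.468934, D=e−e_prev≈-0.181136; u=1/2·(-0.020106)+3/4·1.468934+1/2·(-0.181136)≈1.001080; next y=4/5·4.020106+3/4·1.001080≈3.966895
n=12: y≈3.966895, sp=4, e=sp−y≈0.033105; I≈1.502039, D=e−e_prev≈0.053211; u=1/2·0.033105+3/4·1.502039+1/2·0.053211≈1.169688; next y=4/5·3.966895+3/4·1.169688≈4.050782
n=13: y≈4.050782, sp=4, e=sp−y≈-0.050782; I≈1.451258, D=e−e_prev≈-0.083887; u=1/2·(-0.050782)+3/4·1.451258+1/2·(-0.083887)≈1.021109; next y=4/5·4.050782+3/4·1.021109≈4.006457

0 4 7.000 0.000
1 4 -1.188 5.250
2 4 3.896 3.309
3 4 -0.512 5.570
4 4 2.062 4.072
5 4 -0.022 4.804
6 4 1.451 3.827
7 4 0.527 4.150
8 4 1.337 3.715
9 4 0.879 3.975
10 4 1.265 3.839
11 4 1.001 4.020
12 4 1.170 3.967
13 4 1.021 4.051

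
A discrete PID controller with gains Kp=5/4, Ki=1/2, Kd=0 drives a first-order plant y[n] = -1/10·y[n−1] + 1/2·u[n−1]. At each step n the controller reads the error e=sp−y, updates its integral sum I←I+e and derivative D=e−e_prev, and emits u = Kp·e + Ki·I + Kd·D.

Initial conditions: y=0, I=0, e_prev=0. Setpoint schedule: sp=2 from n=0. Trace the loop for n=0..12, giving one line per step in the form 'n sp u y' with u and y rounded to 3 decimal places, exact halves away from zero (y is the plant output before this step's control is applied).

(exact arithmetic carried between steps; '≈' marks a value shown rounded to 6 d.p. or computed from one; I and e_prev carry over from the previous line; the table rounds u and y to 3 d.p., halves away from zero)
n=0: y=0, sp=2, e=sp−y=2; I=2, D=e−e_prev=2; u=5/4·2+1/2·2+0·2=3.5; next y=-1/10·0+1/2·3.5=1.75
n=1: y=1.75, sp=2, e=sp−y=0.25; I=2.25, D=e−e_prev=-1.75; u=5/4·0.25+1/2·2.25+0·(-1.75)=1.4375; next y=-1/10·1.75+1/2·1.4375=0.54375
n=2: y=0.54375, sp=2, e=sp−y=1.45625; I=3.70625, D=e−e_prev=1.20625; u=5/4·1.45625+1/2·3.70625+0·1.20625≈3.673438; next y=-1/10·0.54375+1/2·3.673438≈1.782344
n=3: y≈1.782344, sp=2, e=sp−y≈0.217656; I≈3.923906, D=e−e_prev≈-1.238594; u=5/4·0.217656+1/2·3.923906+0·(-1.238594)≈2.234023; next y=-1/10·1.782344+1/2·2.234023≈0.938777
n=4: y≈0.938777, sp=2, e=sp−y≈1.061223; I≈4.985129, D=e−e_prev≈0.843566; u=5/4·1.061223+1/2·4.985129+0·0.843566≈3.819093; next y=-1/10·0.938777+1/2·3.819093≈1.815669
n=5: y≈1.815669, sp=2, e=sp−y≈0.184331; I≈5.169460, D=e−e_prev≈-0.876891; u=5/4·0.184331+1/2·5.169460+0·(-0.876891)≈2.815144; next y=-1/10·1.815669+1/2·2.815144≈1.226005
n=6: y≈1.226005, sp=2, e=sp−y≈0.773995; I≈5.943455, D=e−e_prev≈0.589663; u=5/4·0.773995+1/2·5.943455+0·0.589663≈3.939221; next y=-1/10·1.226005+1/2·3.939221≈1.847010
n=7: y≈1.847010, sp=2, e=sp−y≈0.152990; I≈6.096445, D=e−e_prev≈-0.621005; u=5/4·0.152990+1/2·6.096445+0·(-0.621005)≈3.239460; next y=-1/10·1.847010+1/2·3.239460≈1.435029
n=8: y≈1.435029, sp=2, e=sp−y≈0.564971; I≈6.661416, D=e−e_prev≈0.411981; u=5/4·0.564971+1/2·6.661416+0·0.411981≈4.036922; next y=-1/10·1.435029+1/2·4.036922≈1.874958
n=9: y≈1.874958, sp=2, e=sp−y≈0.125042; I≈6.786458, D=e−e_prev≈-0.439929; u=5/4·0.125042+1/2·6.786458+0·(-0.439929)≈3.549532; next y=-1/10·1.874958+1/2·3.549532≈1.587270
n=10: y≈1.587270, sp=2, e=sp−y≈0.412730; I≈7.199188, D=e−e_prev≈0.287688; u=5/4·0.412730+1/2·7.199188+0·0.287688≈4.115506; next y=-1/10·1.587270+1/2·4.115506≈1.899026
n=11: y≈1.899026, sp=2, e=sp−y≈0.100974; I≈7.300162, D=e−e_prev≈-0.311756; u=5/4·0.100974+1/2·7.300162+0·(-0.311756)≈3.776298; next y=-1/10·1.899026+1/2·3.776298≈1.698246
n=12: y≈1.698246, sp=2, e=sp−y≈0.301754; I≈7.601915, D=e−e_prev≈0.200780; u=5/4·0.301754+1/2·7.601915+0·0.200780≈4.178150; next y=-1/10·1.698246+1/2·4.178150≈1.919250

0 2 3.500 0.000
1 2 1.438 1.750
2 2 3.673 0.544
3 2 2.234 1.782
4 2 3.819 0.939
5 2 2.815 1.816
6 2 3.939 1.226
7 2 3.239 1.847
8 2 4.037 1.435
9 2 3.550 1.875
10 2 4.116 1.587
11 2 3.776 1.899
12 2 4.178 1.698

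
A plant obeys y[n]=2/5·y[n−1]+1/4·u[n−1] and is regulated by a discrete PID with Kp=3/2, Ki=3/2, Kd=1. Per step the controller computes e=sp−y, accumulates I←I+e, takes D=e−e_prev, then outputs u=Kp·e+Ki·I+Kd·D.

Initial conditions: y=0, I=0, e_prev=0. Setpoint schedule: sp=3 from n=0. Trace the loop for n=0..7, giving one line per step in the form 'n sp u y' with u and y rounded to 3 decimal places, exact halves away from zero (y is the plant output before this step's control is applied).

(exact arithmetic carried between steps; '≈' marks a value shown rounded to 6 d.p. or computed from one; I and e_prev carry over from the previous line; the table rounds u and y to 3 d.p., halves away from zero)
n=0: y=0, sp=3, e=sp−y=3; I=3, D=e−e_prev=3; u=3/2·3+3/2·3+1·3=12; next y=2/5·0+1/4·12=3
n=1: y=3, sp=3, e=sp−y=0; I=3, D=e−e_prev=-3; u=3/2·0+3/2·3+1·(-3)=1.5; next y=2/5·3+1/4·1.5=1.575
n=2: y=1.575, sp=3, e=sp−y=1.425; I=4.425, D=e−e_prev=1.425; u=3/2·1.425+3/2·4.425+1·1.425=10.2; next y=2/5·1.575+1/4·10.2=3.18
n=3: y=3.18, sp=3, e=sp−y=-0.18; I=4.245, D=e−e_prev=-1.605; u=3/2·(-0.18)+3/2·4.245+1·(-1.605)=4.4925; next y=2/5·3.18+1/4·4.4925=2.395125
n=4: y=2.395125, sp=3, e=sp−y=0.604875; I=4.849875, D=e−e_prev=0.784875; u=3/2·0.604875+3/2·4.849875+1·0.784875=8.967; next y=2/5·2.395125+1/4·8.967=3.1998
n=5: y=3.1998, sp=3, e=sp−y=-0.1998; I=4.650075, D=e−e_prev=-0.804675; u=3/2·(-0.1998)+3/2·4.650075+1·(-0.804675)≈5.870738; next y=2/5·3.1998+1/4·5.870738≈2.747604
n=6: y≈2.747604, sp=3, e=sp−y≈0.252396; I≈4.902471, D=e−e_prev≈0.452196; u=3/2·0.252396+3/2·4.902471+1·0.452196≈8.184495; next y=2/5·2.747604+1/4·8.184495≈3.145166
n=7: y≈3.145166, sp=3, e=sp−y≈-0.145166; I≈4.757305, D=e−e_prev≈-0.397561; u=3/2·(-0.145166)+3/2·4.757305+1·(-0.397561)≈6.520648; next y=2/5·3.145166+1/4·6.520648≈2.888228

0 3 12.000 0.000
1 3 1.500 3.000
2 3 10.200 1.575
3 3 4.493 3.180
4 3 8.967 2.395
5 3 5.871 3.200
6 3 8.184 2.748
7 3 6.521 3.145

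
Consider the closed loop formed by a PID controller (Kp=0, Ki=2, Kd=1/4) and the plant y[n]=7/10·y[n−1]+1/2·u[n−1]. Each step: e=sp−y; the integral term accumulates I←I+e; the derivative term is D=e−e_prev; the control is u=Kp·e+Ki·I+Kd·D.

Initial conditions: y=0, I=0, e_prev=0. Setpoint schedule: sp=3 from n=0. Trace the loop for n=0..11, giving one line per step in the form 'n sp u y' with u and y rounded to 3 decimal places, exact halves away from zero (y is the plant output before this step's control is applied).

(exact arithmetic carried between steps; '≈' marks a value shown rounded to 6 d.p. or computed from one; I and e_prev carry over from the previous line; the table rounds u and y to 3 d.p., halves away from zero)
n=0: y=0, sp=3, e=sp−y=3; I=3, D=e−e_prev=3; u=0·3+2·3+1/4·3=6.75; next y=7/10·0+1/2·6.75=3.375
n=1: y=3.375, sp=3, e=sp−y=-0.375; I=2.625, D=e−e_prev=-3.375; u=0·(-0.375)+2·2.625+1/4·(-3.375)=4.40625; next y=7/10·3.375+1/2·4.40625=4.565625
n=2: y=4.565625, sp=3, e=sp−y=-1.565625; I=1.059375, D=e−e_prev=-1.190625; u=0·(-1.565625)+2·1.059375+1/4·(-1.190625)≈1.821094; next y=7/10·4.565625+1/2·1.821094≈4.106484
n=3: y≈4.106484, sp=3, e=sp−y≈-1.106484; I≈-0.047109, D=e−e_prev≈0.459141; u=0·(-1.106484)+2·(-0.047109)+1/4·0.459141≈0.020566; next y=7/10·4.106484+1/2·0.020566≈2.884822
n=4: y≈2.884822, sp=3, e=sp−y≈0.115178; I≈0.068068, D=e−e_prev≈1.221662; u=0·0.115178+2·0.068068+1/4·1.221662≈0.441552; next y=7/10·2.884822+1/2·0.441552≈2.240152
n=5: y≈2.240152, sp=3, e=sp−y≈0.759848; I≈0.827917, D=e−e_prev≈0.644671; u=0·0.759848+2·0.827917+1/4·0.644671≈1.817001; next y=7/10·2.240152+1/2·1.817001≈2.476607
n=6: y≈2.476607, sp=3, e=sp−y≈0.523393; I≈1.351310, D=e−e_prev≈-0.236455; u=0·0.523393+2·1.351310+1/4·(-0.236455)≈2.643506; next y=7/10·2.476607+1/2·2.643506≈3.055378
n=7: y≈3.055378, sp=3, e=sp−y≈-0.055378; I≈1.295932, D=e−e_prev≈-0.578771; u=0·(-0.055378)+2·1.295932+1/4·(-0.578771)≈2.447172; next y=7/10·3.055378+1/2·2.447172≈3.362350
n=8: y≈3.362350, sp=3, e=sp−y≈-0.362350; I≈0.933582, D=e−e_prev≈-0.306972; u=0·(-0.362350)+2·0.933582+1/4·(-0.306972)≈1.790421; next y=7/10·3.362350+1/2·1.790421≈3.248856
n=9: y≈3.248856, sp=3, e=sp−y≈-0.248856; I≈0.684726, D=e−e_prev≈0.113495; u=0·(-0.248856)+2·0.684726+1/4·0.113495≈1.397826; next y=7/10·3.248856+1/2·1.397826≈2.973112
n=10: y≈2.973112, sp=3, e=sp−y≈0.026888; I≈0.711614, D=e−e_prev≈0.275743; u=0·0.026888+2·0.711614+1/4·0.275743≈1.492164; next y=7/10·2.973112+1/2·1.492164≈2.827261
n=11: y≈2.827261, sp=3, e=sp−y≈0.172739; I≈0.884354, D=e−e_prev≈0.145851; u=0·0.172739+2·0.884354+1/4·0.145851≈1.805170; next y=7/10·2.827261+1/2·1.805170≈2.881667

0 3 6.750 0.000
1 3 4.406 3.375
2 3 1.821 4.566
3 3 0.021 4.106
4 3 0.442 2.885
5 3 1.817 2.240
6 3 2.644 2.477
7 3 2.447 3.055
8 3 1.790 3.362
9 3 1.398 3.249
10 3 1.492 2.973
11 3 1.805 2.827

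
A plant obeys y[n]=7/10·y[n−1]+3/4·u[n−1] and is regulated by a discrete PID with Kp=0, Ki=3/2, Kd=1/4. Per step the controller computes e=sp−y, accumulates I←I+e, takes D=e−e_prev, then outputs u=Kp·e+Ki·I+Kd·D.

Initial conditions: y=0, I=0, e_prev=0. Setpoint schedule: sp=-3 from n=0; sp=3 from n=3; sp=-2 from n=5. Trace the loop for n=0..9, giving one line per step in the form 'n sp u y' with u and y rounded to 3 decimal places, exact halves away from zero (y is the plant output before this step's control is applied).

(exact arithmetic carried between steps; '≈' marks a value shown rounded to 6 d.p. or computed from one; I and e_prev carry over from the previous line; the table rounds u and y to 3 d.p., halves away from zero)
n=0: y=0, sp=-3, e=sp−y=-3; I=-3, D=e−e_prev=-3; u=0·(-3)+3/2·(-3)+1/4·(-3)=-5.25; next y=7/10·0+3/4·(-5.25)=-3.9375
n=1: y=-3.9375, sp=-3, e=sp−y=0.9375; I=-2.0625, D=e−e_prev=3.9375; u=0·0.9375+3/2·(-2.0625)+1/4·3.9375=-2.109375; next y=7/10·(-3.9375)+3/4·(-2.109375)≈-4.338281
n=2: y≈-4.338281, sp=-3, e=sp−y≈1.338281; I≈-0.724219, D=e−e_prev≈0.400781; u=0·1.338281+3/2·(-0.724219)+1/4·0.400781≈-0.986133; next y=7/10·(-4.338281)+3/4·(-0.986133)≈-3.776396
n=3: y≈-3.776396, sp=3, e=sp−y≈6.776396; I≈6.052178, D=e−e_prev≈5.438115; u=0·6.776396+3/2·6.052178+1/4·5.438115≈10.437795; next y=7/10·(-3.776396)+3/4·10.437795≈5.184869
n=4: y≈5.184869, sp=3, e=sp−y≈-2.184869; I≈3.867309, D=e−e_prev≈-8.961266; u=0·(-2.184869)+3/2·3.867309+1/4·(-8.961266)≈3.560647; next y=7/10·5.184869+3/4·3.560647≈6.299893
n=5: y≈6.299893, sp=-2, e=sp−y≈-8.299893; I≈-4.432585, D=e−e_prev≈-6.115024; u=0·(-8.299893)+3/2·(-4.432585)+1/4·(-6.115024)≈-8.177633; next y=7/10·6.299893+3/4·(-8.177633)≈-1.723299
n=6: y≈-1.723299, sp=-2, e=sp−y≈-0.276701; I≈-4.709285, D=e−e_prev≈8.023193; u=0·(-0.276701)+3/2·(-4.709285)+1/4·8.023193≈-5.058130; next y=7/10·(-1.723299)+3/4·(-5.058130)≈-4.999907
n=7: y≈-4.999907, sp=-2, e=sp−y≈2.999907; I≈-1.709378, D=e−e_prev≈3.276607; u=0·2.999907+3/2·(-1.709378)+1/4·3.276607≈-1.744916; next y=7/10·(-4.999907)+3/4·(-1.744916)≈-4.808622
n=8: y≈-4.808622, sp=-2, e=sp−y≈2.808622; I≈1.099243, D=e−e_prev≈-0.191285; u=0·2.808622+3/2·1.099243+1/4·(-0.191285)≈1.601043; next y=7/10·(-4.808622)+3/4·1.601043≈-2.165253
n=9: y≈-2.165253, sp=-2, e=sp−y≈0.165253; I≈1.264496, D=e−e_prev≈-2.643369; u=0·0.165253+3/2·1.264496+1/4·(-2.643369)≈1.235901; next y=7/10·(-2.165253)+3/4·1.235901≈-0.588751

0 -3 -5.250 0.000
1 -3 -2.109 -3.938
2 -3 -0.986 -4.338
3 3 10.438 -3.776
4 3 3.561 5.185
5 -2 -8.178 6.300
6 -2 -5.058 -1.723
7 -2 -1.745 -5.000
8 -2 1.601 -4.809
9 -2 1.236 -2.165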